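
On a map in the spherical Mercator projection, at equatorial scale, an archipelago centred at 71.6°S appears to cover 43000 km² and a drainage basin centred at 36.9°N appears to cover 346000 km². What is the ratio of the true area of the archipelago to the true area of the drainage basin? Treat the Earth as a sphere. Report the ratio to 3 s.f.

0.0194

Since Mercator area scale is 1/cos²φ, the true area equals the apparent area multiplied by cos²φ.
True area of archipelago: 43000 × cos²(71.6°) = 43000 × 0.09963 = 4284 km².
True area of drainage basin: 346000 × cos²(36.9°) = 346000 × 0.6395 = 221300 km².
Ratio = 4284 / 221300 ≈ 0.0194.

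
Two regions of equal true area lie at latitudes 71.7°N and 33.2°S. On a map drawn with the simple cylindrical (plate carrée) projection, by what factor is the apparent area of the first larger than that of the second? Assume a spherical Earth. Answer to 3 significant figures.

2.66

Plate carrée maps x = Rλ, y = Rφ. The meridian scale is h = 1 and the parallel scale is k = 1/cos φ = sec φ.
Areal scale at 71.7°: h·k = 1.000 × 3.185 = 3.185.
Areal scale at 33.2°: h·k = 1.000 × 1.195 = 1.195.
Ratio = 3.185/1.195 ≈ 2.66.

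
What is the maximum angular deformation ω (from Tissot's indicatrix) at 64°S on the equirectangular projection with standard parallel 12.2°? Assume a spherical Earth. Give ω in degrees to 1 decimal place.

With standard parallel φ₀ = 12.2°, the equirectangular projection gives x = Rλ cos φ₀, y = Rφ, so h = 1 and k = cos 12.2° / cos φ.
At 64°: h = 1.000, k = 2.230; principal scales a = 2.230, b = 1.000.
sin(ω/2) = (a − b)/(a + b) = 1.230/3.230 = 0.3807, so ω = 2 arcsin(0.3807) ≈ 44.8°.

44.8°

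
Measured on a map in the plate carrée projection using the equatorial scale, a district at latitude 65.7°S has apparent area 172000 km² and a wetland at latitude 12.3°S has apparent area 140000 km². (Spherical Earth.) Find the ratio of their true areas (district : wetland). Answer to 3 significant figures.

0.517

On the plate carrée, areal scale = h·k = 1 × sec φ, so true area = apparent × cos φ.
True area of district: 172000 × cos(65.7°) = 172000 × 0.4115 = 70780 km².
True area of wetland: 140000 × cos(12.3°) = 140000 × 0.9770 = 136800 km².
Ratio = 70780 / 136800 ≈ 0.517.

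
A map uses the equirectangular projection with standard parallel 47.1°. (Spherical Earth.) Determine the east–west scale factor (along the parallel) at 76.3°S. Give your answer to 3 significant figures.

2.87

In the equirectangular projection with standard parallel φ₀ = 47.1° (x = Rλ cos φ₀, y = Rφ), meridians are true-scale (h = 1) and the parallel scale is k = cos φ₀ / cos φ.
k = cos 47.1° / cos 76.3° = 0.6807/0.2368 = 2.874.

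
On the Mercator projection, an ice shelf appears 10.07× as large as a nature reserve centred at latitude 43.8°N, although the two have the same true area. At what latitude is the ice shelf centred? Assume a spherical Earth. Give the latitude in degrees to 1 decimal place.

76.9°

On Mercator, (apparent₁)/(apparent₂) = sec²φ₁ / sec²φ₂ when true areas are equal.
cos²φ₂ / cos²φ₁ = 10.07  ⇒  cos φ₁ = cos 43.8° / √10.07 = 0.7218/3.173 = 0.2274.
φ₁ = arccos(0.2274) ≈ 76.9°.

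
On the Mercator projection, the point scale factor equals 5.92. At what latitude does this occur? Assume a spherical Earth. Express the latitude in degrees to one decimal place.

80.3°

Mercator scale is k = sec φ = 1/cos φ.
1/cos φ = 5.92  ⇒  cos φ = 0.1689  ⇒  φ = arccos(0.1689) ≈ 80.3°.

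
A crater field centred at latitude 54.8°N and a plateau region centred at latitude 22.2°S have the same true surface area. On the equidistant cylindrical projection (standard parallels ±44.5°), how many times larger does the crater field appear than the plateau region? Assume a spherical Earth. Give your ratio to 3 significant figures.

In the equirectangular projection with standard parallel φ₀ = 44.5° (x = Rλ cos φ₀, y = Rφ), meridians are true-scale (h = 1) and the parallel scale is k = cos φ₀ / cos φ.
Areal scale at 54.8°: h·k = 1.000 × 1.237 = 1.237.
Areal scale at 22.2°: h·k = 1.000 × 0.7704 = 0.7704.
Ratio = 1.237/0.7704 ≈ 1.61.

1.61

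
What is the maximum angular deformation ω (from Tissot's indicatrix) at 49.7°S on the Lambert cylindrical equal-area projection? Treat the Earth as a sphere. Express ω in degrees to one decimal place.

The Lambert cylindrical equal-area projection is the cylindrical equal-area projection with its standard parallel at the equator (φ₀ = 0). Cylindrical equal-area (φ₀ = 0°): h = cos φ / cos 0° along meridians, k = cos 0° / cos φ along parallels; h·k = 1.
At 49.7°: h = 0.6468, k = 1.546; principal scales a = 1.546, b = 0.6468.
sin(ω/2) = (a − b)/(a + b) = 0.8993/2.193 = 0.4101, so ω = 2 arcsin(0.4101) ≈ 48.4°.

48.4°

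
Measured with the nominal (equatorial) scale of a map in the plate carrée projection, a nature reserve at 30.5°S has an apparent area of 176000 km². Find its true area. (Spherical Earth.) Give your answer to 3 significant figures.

152000 km²

For the equirectangular projection with φ₀ = 0 (plate carrée), h = 1 along meridians and k = sec φ along parallels.
Areal scale = h·k = 1 × sec φ; at 30.5°, h = 1.000, k = 1.161, so h·k = 1.161.
True area = apparent / (areal scale) = 176000 / 1.161 ≈ 152000 km².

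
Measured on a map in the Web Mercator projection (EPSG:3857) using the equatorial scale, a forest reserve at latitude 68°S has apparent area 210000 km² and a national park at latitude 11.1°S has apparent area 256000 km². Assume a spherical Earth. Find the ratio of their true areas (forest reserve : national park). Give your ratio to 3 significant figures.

0.120

Mercator's areal exaggeration is sec²φ; hence true area = (apparent area) · cos²φ.
True area of forest reserve: 210000 × cos²(68°) = 210000 × 0.1403 = 29470 km².
True area of national park: 256000 × cos²(11.1°) = 256000 × 0.9629 = 246500 km².
Ratio = 29470 / 246500 ≈ 0.120.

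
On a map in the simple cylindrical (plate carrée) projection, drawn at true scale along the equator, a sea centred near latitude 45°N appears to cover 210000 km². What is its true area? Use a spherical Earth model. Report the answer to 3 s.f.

148000 km²

In the plate carrée (x = Rλ, y = Rφ), meridians are true-scale (h = 1) and parallels are stretched by k = sec φ.
Areal scale = h·k = 1 × sec φ; at 45°, h = 1.000, k = 1.414, so h·k = 1.414.
True area = apparent / (areal scale) = 210000 / 1.414 ≈ 148000 km².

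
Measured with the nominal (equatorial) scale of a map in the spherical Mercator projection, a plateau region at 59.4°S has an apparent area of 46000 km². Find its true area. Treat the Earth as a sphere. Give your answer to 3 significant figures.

Mercator is conformal, so the point scale is isotropic: h = k = sec φ = 1/cos φ.
Areal scale = k² = sec²φ = 1/cos²(59.4°) = 1/0.5090² = 3.859.
True area = apparent / (areal scale) = 46000 / 3.859 ≈ 11900 km².

11900 km²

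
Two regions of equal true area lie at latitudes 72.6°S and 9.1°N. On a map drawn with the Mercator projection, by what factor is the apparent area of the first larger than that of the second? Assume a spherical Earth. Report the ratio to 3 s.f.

On Mercator, area is exaggerated by sec²φ = 1/cos²φ.
At 72.6°: sec²(72.6°) = 1/0.2990² = 11.18.
At 9.1°: sec²(9.1°) = 1/0.9874² = 1.026.
Ratio = 11.18/1.026 = cos²(9.1°)/cos²(72.6°) ≈ 10.9.

10.9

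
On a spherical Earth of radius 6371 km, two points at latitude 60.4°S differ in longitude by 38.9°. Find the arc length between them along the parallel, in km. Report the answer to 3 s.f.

Arc length along a parallel = R cos φ · Δλ (with Δλ in radians).
= 6371 × cos 60.4° × (38.9° × π/180) = 6371 × 0.4939 × 0.6789 ≈ 2140 km.

2140 km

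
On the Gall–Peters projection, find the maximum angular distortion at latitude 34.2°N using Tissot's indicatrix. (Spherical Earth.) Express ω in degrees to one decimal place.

The Gall–Peters projection is cylindrical equal-area with φ₀ = 45°. For cylindrical equal-area with standard parallel φ₀, h = cos φ / cos φ₀ and k = cos φ₀ / cos φ, so h·k = 1.
At 34.2°: h = 1.170, k = 0.8549; principal scales a = 1.170, b = 0.8549.
sin(ω/2) = (a − b)/(a + b) = 0.3147/2.025 = 0.1554, so ω = 2 arcsin(0.1554) ≈ 17.9°.

17.9°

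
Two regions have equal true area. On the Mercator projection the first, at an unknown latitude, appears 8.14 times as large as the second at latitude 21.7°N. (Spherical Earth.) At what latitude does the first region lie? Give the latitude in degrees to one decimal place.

71.0°

For equal true areas on Mercator, apparent areas scale as sec²φ, so the ratio is cos²φ₂ / cos²φ₁.
cos²φ₂ / cos²φ₁ = 8.14  ⇒  cos φ₁ = cos 21.7° / √8.14 = 0.9291/2.853 = 0.3257.
φ₁ = arccos(0.3257) ≈ 71.0°.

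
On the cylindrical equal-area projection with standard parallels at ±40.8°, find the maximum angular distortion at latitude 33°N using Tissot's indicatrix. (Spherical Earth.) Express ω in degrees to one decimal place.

11.7°

Cylindrical equal-area (φ₀ = 40.8°): h = cos φ / cos 40.8° along meridians, k = cos 40.8° / cos φ along parallels; h·k = 1.
At 33°: h = 1.108, k = 0.9026; principal scales a = 1.108, b = 0.9026.
sin(ω/2) = (a − b)/(a + b) = 0.2053/2.011 = 0.1021, so ω = 2 arcsin(0.1021) ≈ 11.7°.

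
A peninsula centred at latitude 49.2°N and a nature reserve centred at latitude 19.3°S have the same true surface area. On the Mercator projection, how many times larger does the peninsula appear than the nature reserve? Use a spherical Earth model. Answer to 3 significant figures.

On Mercator, area is exaggerated by sec²φ = 1/cos²φ.
At 49.2°: sec²(49.2°) = 1/0.6534² = 2.342.
At 19.3°: sec²(19.3°) = 1/0.9438² = 1.123.
Ratio = 2.342/1.123 = cos²(19.3°)/cos²(49.2°) ≈ 2.09.

2.09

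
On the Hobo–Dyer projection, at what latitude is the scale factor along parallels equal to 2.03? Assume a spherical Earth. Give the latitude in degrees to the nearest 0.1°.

Hobo–Dyer is a cylindrical equal-area projection with standard parallels at ±37.5°. A cylindrical equal-area projection with standard parallel φ₀ has meridian scale h = cos φ / cos φ₀ and parallel scale k = cos φ₀ / cos φ (so areas are preserved, h·k = 1).
k = cos φ₀ / cos φ = 2.03  ⇒  cos φ = cos 37.5° / 2.03 = 0.3908.
φ = arccos(0.3908) ≈ 67.0°.

67.0°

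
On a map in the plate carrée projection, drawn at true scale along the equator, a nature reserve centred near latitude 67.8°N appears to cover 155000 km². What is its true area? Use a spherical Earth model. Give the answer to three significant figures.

Plate carrée maps x = Rλ, y = Rφ. The meridian scale is h = 1 and the parallel scale is k = 1/cos φ = sec φ.
Areal scale = h·k = 1 × sec φ; at 67.8°, h = 1.000, k = 2.647, so h·k = 2.647.
True area = apparent / (areal scale) = 155000 / 2.647 ≈ 58600 km².

58600 km²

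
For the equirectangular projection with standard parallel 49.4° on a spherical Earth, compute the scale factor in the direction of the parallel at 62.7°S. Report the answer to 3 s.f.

1.42

In the equirectangular projection with standard parallel φ₀ = 49.4° (x = Rλ cos φ₀, y = Rφ), meridians are true-scale (h = 1) and the parallel scale is k = cos φ₀ / cos φ.
k = cos 49.4° / cos 62.7° = 0.6508/0.4586 = 1.419.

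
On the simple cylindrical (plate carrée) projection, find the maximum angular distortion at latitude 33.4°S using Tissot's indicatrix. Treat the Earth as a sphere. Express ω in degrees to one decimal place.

10.3°

For the equirectangular projection with φ₀ = 0 (plate carrée), h = 1 along meridians and k = sec φ along parallels.
At 33.4°: h = 1.000, k = 1.198; principal scales a = 1.198, b = 1.000.
sin(ω/2) = (a − b)/(a + b) = 0.1978/2.198 = 0.09001, so ω = 2 arcsin(0.09001) ≈ 10.3°.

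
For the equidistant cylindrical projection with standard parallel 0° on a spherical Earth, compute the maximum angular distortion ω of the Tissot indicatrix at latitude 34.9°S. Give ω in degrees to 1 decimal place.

11.3°

In the plate carrée (x = Rλ, y = Rφ), meridians are true-scale (h = 1) and parallels are stretched by k = sec φ.
At 34.9°: h = 1.000, k = 1.219; principal scales a = 1.219, b = 1.000.
sin(ω/2) = (a − b)/(a + b) = 0.2193/2.219 = 0.09881, so ω = 2 arcsin(0.09881) ≈ 11.3°.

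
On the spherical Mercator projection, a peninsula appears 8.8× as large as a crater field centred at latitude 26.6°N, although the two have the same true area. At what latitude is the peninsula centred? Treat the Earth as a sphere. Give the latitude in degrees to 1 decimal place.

Mercator areal scale is sec²φ, so apparent-area ratio = sec²φ₁ / sec²φ₂ = cos²φ₂ / cos²φ₁.
cos²φ₂ / cos²φ₁ = 8.8  ⇒  cos φ₁ = cos 26.6° / √8.8 = 0.8942/2.966 = 0.3014.
φ₁ = arccos(0.3014) ≈ 72.5°.

72.5°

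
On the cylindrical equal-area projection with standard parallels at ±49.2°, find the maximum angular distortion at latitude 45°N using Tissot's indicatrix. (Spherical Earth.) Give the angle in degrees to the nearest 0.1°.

Cylindrical equal-area (φ₀ = 49.2°): h = cos φ / cos 49.2° along meridians, k = cos 49.2° / cos φ along parallels; h·k = 1.
At 45°: h = 1.082, k = 0.9241; principal scales a = 1.082, b = 0.9241.
sin(ω/2) = (a − b)/(a + b) = 0.1581/2.006 = 0.07880, so ω = 2 arcsin(0.07880) ≈ 9.0°.

9.0°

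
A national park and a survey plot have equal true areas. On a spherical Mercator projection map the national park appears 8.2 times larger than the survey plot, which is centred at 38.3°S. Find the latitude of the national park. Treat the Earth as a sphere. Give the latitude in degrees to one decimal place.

74.1°

On Mercator, (apparent₁)/(apparent₂) = sec²φ₁ / sec²φ₂ when true areas are equal.
cos²φ₂ / cos²φ₁ = 8.2  ⇒  cos φ₁ = cos 38.3° / √8.2 = 0.7848/2.864 = 0.2741.
φ₁ = arccos(0.2741) ≈ 74.1°.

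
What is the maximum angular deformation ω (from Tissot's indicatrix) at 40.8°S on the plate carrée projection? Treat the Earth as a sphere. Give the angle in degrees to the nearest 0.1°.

15.9°

For the equirectangular projection with φ₀ = 0 (plate carrée), h = 1 along meridians and k = sec φ along parallels.
At 40.8°: h = 1.000, k = 1.321; principal scales a = 1.321, b = 1.000.
sin(ω/2) = (a − b)/(a + b) = 0.3210/2.321 = 0.1383, so ω = 2 arcsin(0.1383) ≈ 15.9°.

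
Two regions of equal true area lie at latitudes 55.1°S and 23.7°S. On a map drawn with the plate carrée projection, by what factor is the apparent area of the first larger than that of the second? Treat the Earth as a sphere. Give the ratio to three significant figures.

For the equirectangular projection with φ₀ = 0 (plate carrée), h = 1 along meridians and k = sec φ along parallels.
Areal scale at 55.1°: h·k = 1.000 × 1.748 = 1.748.
Areal scale at 23.7°: h·k = 1.000 × 1.092 = 1.092.
Ratio = 1.748/1.092 ≈ 1.60.

1.60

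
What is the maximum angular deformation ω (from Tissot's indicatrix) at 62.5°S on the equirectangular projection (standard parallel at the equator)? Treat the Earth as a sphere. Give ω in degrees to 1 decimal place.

43.2°

Plate carrée maps x = Rλ, y = Rφ. The meridian scale is h = 1 and the parallel scale is k = 1/cos φ = sec φ.
At 62.5°: h = 1.000, k = 2.166; principal scales a = 2.166, b = 1.000.
sin(ω/2) = (a − b)/(a + b) = 1.166/3.166 = 0.3682, so ω = 2 arcsin(0.3682) ≈ 43.2°.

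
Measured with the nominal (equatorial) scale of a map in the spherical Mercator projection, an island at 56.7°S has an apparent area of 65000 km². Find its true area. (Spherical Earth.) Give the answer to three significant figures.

19600 km²

The Mercator projection is conformal; its linear scale factor is the same in every direction and equals sec φ = 1/cos φ.
Areal scale = k² = sec²φ = 1/cos²(56.7°) = 1/0.5490² = 3.318.
True area = apparent / (areal scale) = 65000 / 3.318 ≈ 19600 km².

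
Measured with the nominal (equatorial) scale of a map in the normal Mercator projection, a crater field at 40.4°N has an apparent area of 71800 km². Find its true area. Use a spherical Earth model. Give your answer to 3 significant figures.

Mercator is conformal, so the point scale is isotropic: h = k = sec φ = 1/cos φ.
Areal scale = k² = sec²φ = 1/cos²(40.4°) = 1/0.7615² = 1.724.
True area = apparent / (areal scale) = 71800 / 1.724 ≈ 41600 km².

41600 km²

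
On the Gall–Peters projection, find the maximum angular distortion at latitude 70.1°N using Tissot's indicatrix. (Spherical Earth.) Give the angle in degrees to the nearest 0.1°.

77.2°

The Gall–Peters projection is cylindrical equal-area with φ₀ = 45°. A cylindrical equal-area projection with standard parallel φ₀ has meridian scale h = cos φ / cos φ₀ and parallel scale k = cos φ₀ / cos φ (so areas are preserved, h·k = 1).
At 70.1°: h = 0.4814, k = 2.077; principal scales a = 2.077, b = 0.4814.
sin(ω/2) = (a − b)/(a + b) = 1.596/2.559 = 0.6238, so ω = 2 arcsin(0.6238) ≈ 77.2°.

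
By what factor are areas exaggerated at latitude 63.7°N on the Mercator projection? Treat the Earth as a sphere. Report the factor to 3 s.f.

5.09

Mercator is conformal, so the point scale is isotropic: h = k = sec φ = 1/cos φ.
Areal scale = k² = sec²φ = 1/cos²(63.7°) = 1/0.4431² = 5.094.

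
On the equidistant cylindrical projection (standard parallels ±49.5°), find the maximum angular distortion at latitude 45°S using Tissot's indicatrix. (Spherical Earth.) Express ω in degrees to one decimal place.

The equidistant cylindrical projection with φ₀ = 49.5° has h = 1 (meridians true) and k = cos φ₀ / cos φ along parallels.
At 45°: h = 1.000, k = 0.9185; principal scales a = 1.000, b = 0.9185.
sin(ω/2) = (a − b)/(a + b) = 0.08154/1.918 = 0.04250, so ω = 2 arcsin(0.04250) ≈ 4.9°.

4.9°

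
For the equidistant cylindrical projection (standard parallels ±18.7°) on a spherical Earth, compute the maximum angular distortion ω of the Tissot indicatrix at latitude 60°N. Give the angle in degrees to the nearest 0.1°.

With standard parallel φ₀ = 18.7°, the equirectangular projection gives x = Rλ cos φ₀, y = Rφ, so h = 1 and k = cos 18.7° / cos φ.
At 60°: h = 1.000, k = 1.894; principal scales a = 1.894, b = 1.000.
sin(ω/2) = (a − b)/(a + b) = 0.8944/2.894 = 0.3090, so ω = 2 arcsin(0.3090) ≈ 36.0°.

36.0°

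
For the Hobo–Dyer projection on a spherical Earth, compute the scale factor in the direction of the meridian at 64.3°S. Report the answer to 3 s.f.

0.547

The Hobo–Dyer projection is cylindrical equal-area with φ₀ = 37.5°. For cylindrical equal-area with standard parallel φ₀, h = cos φ / cos φ₀ and k = cos φ₀ / cos φ, so h·k = 1.
h = cos 64.3° / cos 37.5° = 0.4337/0.7934 = 0.5466.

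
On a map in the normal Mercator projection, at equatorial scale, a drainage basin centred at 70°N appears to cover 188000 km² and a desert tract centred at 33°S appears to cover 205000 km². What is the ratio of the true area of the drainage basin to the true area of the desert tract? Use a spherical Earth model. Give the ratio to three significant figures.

Since Mercator area scale is 1/cos²φ, the true area equals the apparent area multiplied by cos²φ.
True area of drainage basin: 188000 × cos²(70°) = 188000 × 0.1170 = 21990 km².
True area of desert tract: 205000 × cos²(33°) = 205000 × 0.7034 = 144200 km².
Ratio = 21990 / 144200 ≈ 0.153.

0.153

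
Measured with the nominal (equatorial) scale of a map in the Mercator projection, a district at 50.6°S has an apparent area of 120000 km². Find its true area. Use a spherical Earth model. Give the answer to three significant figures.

The Mercator projection is conformal; its linear scale factor is the same in every direction and equals sec φ = 1/cos φ.
Areal scale = k² = sec²φ = 1/cos²(50.6°) = 1/0.6347² = 2.482.
True area = apparent / (areal scale) = 120000 / 2.482 ≈ 48300 km².

48300 km²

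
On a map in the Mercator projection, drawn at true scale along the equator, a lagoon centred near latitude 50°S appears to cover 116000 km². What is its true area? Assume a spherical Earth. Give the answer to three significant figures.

47900 km²

Mercator is conformal, so the point scale is isotropic: h = k = sec φ = 1/cos φ.
Areal scale = k² = sec²φ = 1/cos²(50°) = 1/0.6428² = 2.420.
True area = apparent / (areal scale) = 116000 / 2.420 ≈ 47900 km².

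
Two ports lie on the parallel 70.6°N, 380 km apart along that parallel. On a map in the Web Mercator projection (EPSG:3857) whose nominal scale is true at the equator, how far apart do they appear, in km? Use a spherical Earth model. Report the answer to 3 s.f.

Mercator is conformal, so the point scale is isotropic: h = k = sec φ = 1/cos φ.
Along the parallel, k = sec 70.6° = 1/0.3322 = 3.011.
Map distance = 380 × 3.011 ≈ 1140 km.

1140 km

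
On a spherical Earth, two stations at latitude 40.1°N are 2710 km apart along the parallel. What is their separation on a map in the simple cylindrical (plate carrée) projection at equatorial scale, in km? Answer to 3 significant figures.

3540 km

Plate carrée maps x = Rλ, y = Rφ. The meridian scale is h = 1 and the parallel scale is k = 1/cos φ = sec φ.
Along the parallel, k = sec 40.1° = 1/0.7649 = 1.307.
Map distance = 2710 × 1.307 ≈ 3540 km.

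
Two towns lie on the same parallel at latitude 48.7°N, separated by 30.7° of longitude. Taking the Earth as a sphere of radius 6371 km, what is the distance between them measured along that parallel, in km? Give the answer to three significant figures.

2250 km

Arc length along a parallel = R cos φ · Δλ (with Δλ in radians).
= 6371 × cos 48.7° × (30.7° × π/180) = 6371 × 0.6600 × 0.5358 ≈ 2250 km.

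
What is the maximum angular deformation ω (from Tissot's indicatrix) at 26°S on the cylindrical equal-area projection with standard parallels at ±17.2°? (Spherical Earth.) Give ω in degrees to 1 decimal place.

A cylindrical equal-area projection with standard parallel φ₀ has meridian scale h = cos φ / cos φ₀ and parallel scale k = cos φ₀ / cos φ (so areas are preserved, h·k = 1).
At 26°: h = 0.9409, k = 1.063; principal scales a = 1.063, b = 0.9409.
sin(ω/2) = (a − b)/(a + b) = 0.1220/2.004 = 0.06087, so ω = 2 arcsin(0.06087) ≈ 7.0°.

7.0°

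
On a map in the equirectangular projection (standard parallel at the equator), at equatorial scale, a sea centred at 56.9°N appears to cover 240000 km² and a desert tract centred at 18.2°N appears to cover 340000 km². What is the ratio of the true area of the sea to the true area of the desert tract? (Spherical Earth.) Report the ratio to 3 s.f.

0.406

Plate carrée has h = 1 and k = sec φ, giving areal scale sec φ; true area = (apparent area) · cos φ.
True area of sea: 240000 × cos(56.9°) = 240000 × 0.5461 = 131100 km².
True area of desert tract: 340000 × cos(18.2°) = 340000 × 0.9500 = 323000 km².
Ratio = 131100 / 323000 ≈ 0.406.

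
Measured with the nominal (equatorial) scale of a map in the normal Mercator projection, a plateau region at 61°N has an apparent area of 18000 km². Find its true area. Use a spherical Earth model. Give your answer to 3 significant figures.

Mercator is conformal, so the point scale is isotropic: h = k = sec φ = 1/cos φ.
Areal scale = k² = sec²φ = 1/cos²(61°) = 1/0.4848² = 4.255.
True area = apparent / (areal scale) = 18000 / 4.255 ≈ 4230 km².

4230 km²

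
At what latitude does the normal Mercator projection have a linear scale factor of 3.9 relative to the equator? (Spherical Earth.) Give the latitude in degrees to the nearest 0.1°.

Mercator scale is k = sec φ = 1/cos φ.
1/cos φ = 3.9  ⇒  cos φ = 0.2564  ⇒  φ = arccos(0.2564) ≈ 75.1°.

75.1°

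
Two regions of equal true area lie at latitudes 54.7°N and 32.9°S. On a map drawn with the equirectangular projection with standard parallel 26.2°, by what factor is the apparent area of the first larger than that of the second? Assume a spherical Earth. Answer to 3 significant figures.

With standard parallel φ₀ = 26.2°, the equirectangular projection gives x = Rλ cos φ₀, y = Rφ, so h = 1 and k = cos 26.2° / cos φ.
Areal scale at 54.7°: h·k = 1.000 × 1.553 = 1.553.
Areal scale at 32.9°: h·k = 1.000 × 1.069 = 1.069.
Ratio = 1.553/1.069 ≈ 1.45.

1.45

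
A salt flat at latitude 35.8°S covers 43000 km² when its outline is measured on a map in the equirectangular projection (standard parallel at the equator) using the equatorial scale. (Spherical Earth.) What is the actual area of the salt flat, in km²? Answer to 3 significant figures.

34900 km²

In the plate carrée (x = Rλ, y = Rφ), meridians are true-scale (h = 1) and parallels are stretched by k = sec φ.
Areal scale = h·k = 1 × sec φ; at 35.8°, h = 1.000, k = 1.233, so h·k = 1.233.
True area = apparent / (areal scale) = 43000 / 1.233 ≈ 34900 km².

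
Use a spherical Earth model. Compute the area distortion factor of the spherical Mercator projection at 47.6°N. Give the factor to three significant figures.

The Mercator projection is conformal; its linear scale factor is the same in every direction and equals sec φ = 1/cos φ.
Areal scale = k² = sec²φ = 1/cos²(47.6°) = 1/0.6743² = 2.199.

2.20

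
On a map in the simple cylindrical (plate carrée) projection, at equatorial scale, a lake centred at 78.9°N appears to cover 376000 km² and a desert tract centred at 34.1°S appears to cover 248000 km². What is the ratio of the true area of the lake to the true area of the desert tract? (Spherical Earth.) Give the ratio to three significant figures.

0.352

On the plate carrée, areal scale = h·k = 1 × sec φ, so true area = apparent × cos φ.
True area of lake: 376000 × cos(78.9°) = 376000 × 0.1925 = 72390 km².
True area of desert tract: 248000 × cos(34.1°) = 248000 × 0.8281 = 205400 km².
Ratio = 72390 / 205400 ≈ 0.352.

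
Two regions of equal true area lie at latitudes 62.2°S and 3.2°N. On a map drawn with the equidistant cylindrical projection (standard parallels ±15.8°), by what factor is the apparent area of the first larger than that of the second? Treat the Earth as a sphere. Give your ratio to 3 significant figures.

The equidistant cylindrical projection with φ₀ = 15.8° has h = 1 (meridians true) and k = cos φ₀ / cos φ along parallels.
Areal scale at 62.2°: h·k = 1.000 × 2.063 = 2.063.
Areal scale at 3.2°: h·k = 1.000 × 0.9637 = 0.9637.
Ratio = 2.063/0.9637 ≈ 2.14.

2.14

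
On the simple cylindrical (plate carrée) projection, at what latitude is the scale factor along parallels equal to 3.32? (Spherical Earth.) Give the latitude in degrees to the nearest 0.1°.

72.5°

Plate carrée: h = 1, k = sec φ along parallels.
sec φ = 3.32  ⇒  cos φ = 0.3012  ⇒  φ ≈ 72.5°.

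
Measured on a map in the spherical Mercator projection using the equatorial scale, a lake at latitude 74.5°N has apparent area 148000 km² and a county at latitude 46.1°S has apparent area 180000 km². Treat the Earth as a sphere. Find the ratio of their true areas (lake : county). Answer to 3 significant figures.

Mercator's areal exaggeration is sec²φ; hence true area = (apparent area) · cos²φ.
True area of lake: 148000 × cos²(74.5°) = 148000 × 0.07142 = 10570 km².
True area of county: 180000 × cos²(46.1°) = 180000 × 0.4808 = 86550 km².
Ratio = 10570 / 86550 ≈ 0.122.

0.122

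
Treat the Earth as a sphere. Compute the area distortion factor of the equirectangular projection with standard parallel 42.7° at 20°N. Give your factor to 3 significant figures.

In the equirectangular projection with standard parallel φ₀ = 42.7° (x = Rλ cos φ₀, y = Rφ), meridians are true-scale (h = 1) and the parallel scale is k = cos φ₀ / cos φ.
Areal scale = h·k = 1 × cos φ₀ / cos φ; at 20°, h = 1.000, k = 0.7821, so h·k = 0.7821.

0.782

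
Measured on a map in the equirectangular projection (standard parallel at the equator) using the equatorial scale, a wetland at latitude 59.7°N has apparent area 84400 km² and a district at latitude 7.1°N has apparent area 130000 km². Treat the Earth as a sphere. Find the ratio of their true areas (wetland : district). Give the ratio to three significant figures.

On the plate carrée, areal scale = h·k = 1 × sec φ, so true area = apparent × cos φ.
True area of wetland: 84400 × cos(59.7°) = 84400 × 0.5045 = 42580 km².
True area of district: 130000 × cos(7.1°) = 130000 × 0.9923 = 129000 km².
Ratio = 42580 / 129000 ≈ 0.330.

0.330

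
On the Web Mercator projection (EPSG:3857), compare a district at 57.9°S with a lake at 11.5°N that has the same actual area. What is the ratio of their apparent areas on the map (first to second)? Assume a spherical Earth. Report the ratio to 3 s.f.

3.40

Mercator is conformal with k = sec φ, so areal scale = k² = sec²φ.
At 57.9°: sec²(57.9°) = 1/0.5314² = 3.541.
At 11.5°: sec²(11.5°) = 1/0.9799² = 1.041.
Ratio = 3.541/1.041 = cos²(11.5°)/cos²(57.9°) ≈ 3.40.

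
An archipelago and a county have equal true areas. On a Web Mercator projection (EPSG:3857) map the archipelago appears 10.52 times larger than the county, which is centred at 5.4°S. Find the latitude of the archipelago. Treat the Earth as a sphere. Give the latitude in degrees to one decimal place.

72.1°

On Mercator, (apparent₁)/(apparent₂) = sec²φ₁ / sec²φ₂ when true areas are equal.
cos²φ₂ / cos²φ₁ = 10.52  ⇒  cos φ₁ = cos 5.4° / √10.52 = 0.9956/3.243 = 0.3069.
φ₁ = arccos(0.3069) ≈ 72.1°.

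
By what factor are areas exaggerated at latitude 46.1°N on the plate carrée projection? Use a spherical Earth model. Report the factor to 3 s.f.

For the equirectangular projection with φ₀ = 0 (plate carrée), h = 1 along meridians and k = sec φ along parallels.
Areal scale = h·k = 1 × sec φ; at 46.1°, h = 1.000, k = 1.442, so h·k = 1.442.

1.44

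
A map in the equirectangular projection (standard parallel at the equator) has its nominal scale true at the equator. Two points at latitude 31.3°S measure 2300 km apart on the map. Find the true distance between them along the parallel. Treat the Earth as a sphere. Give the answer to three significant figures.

1970 km

In the plate carrée (x = Rλ, y = Rφ), meridians are true-scale (h = 1) and parallels are stretched by k = sec φ.
Along the parallel at 31.3°, map distances are exaggerated by k = sec 31.3° = 1.170.
True distance = 2300 / 1.170 = 2300 × cos 31.3° ≈ 1970 km.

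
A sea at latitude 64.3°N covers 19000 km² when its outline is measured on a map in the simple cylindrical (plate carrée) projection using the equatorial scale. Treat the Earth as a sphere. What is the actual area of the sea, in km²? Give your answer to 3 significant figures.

8240 km²

For the equirectangular projection with φ₀ = 0 (plate carrée), h = 1 along meridians and k = sec φ along parallels.
Areal scale = h·k = 1 × sec φ; at 64.3°, h = 1.000, k = 2.306, so h·k = 2.306.
True area = apparent / (areal scale) = 19000 / 2.306 ≈ 8240 km².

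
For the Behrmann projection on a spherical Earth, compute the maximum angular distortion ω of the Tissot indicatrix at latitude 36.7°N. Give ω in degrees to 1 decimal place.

The Behrmann projection is cylindrical equal-area with φ₀ = 30°. Cylindrical equal-area (φ₀ = 30°): h = cos φ / cos 30° along meridians, k = cos 30° / cos φ along parallels; h·k = 1.
At 36.7°: h = 0.9258, k = 1.080; principal scales a = 1.080, b = 0.9258.
sin(ω/2) = (a − b)/(a + b) = 0.1543/2.006 = 0.07693, so ω = 2 arcsin(0.07693) ≈ 8.8°.

8.8°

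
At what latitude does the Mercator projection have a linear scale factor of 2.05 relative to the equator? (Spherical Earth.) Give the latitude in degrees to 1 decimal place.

60.8°

Mercator scale is k = sec φ = 1/cos φ.
1/cos φ = 2.05  ⇒  cos φ = 0.4878  ⇒  φ = arccos(0.4878) ≈ 60.8°.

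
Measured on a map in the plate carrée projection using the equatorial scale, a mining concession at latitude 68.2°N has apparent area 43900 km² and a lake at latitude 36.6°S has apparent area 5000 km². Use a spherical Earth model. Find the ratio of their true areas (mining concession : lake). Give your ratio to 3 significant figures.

4.06

Plate carrée has h = 1 and k = sec φ, giving areal scale sec φ; true area = (apparent area) · cos φ.
True area of mining concession: 43900 × cos(68.2°) = 43900 × 0.3714 = 16300 km².
True area of lake: 5000 × cos(36.6°) = 5000 × 0.8028 = 4014 km².
Ratio = 16300 / 4014 ≈ 4.06.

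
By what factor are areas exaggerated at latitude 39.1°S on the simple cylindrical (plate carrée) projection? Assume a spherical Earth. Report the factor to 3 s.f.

1.29

In the plate carrée (x = Rλ, y = Rφ), meridians are true-scale (h = 1) and parallels are stretched by k = sec φ.
Areal scale = h·k = 1 × sec φ; at 39.1°, h = 1.000, k = 1.289, so h·k = 1.289.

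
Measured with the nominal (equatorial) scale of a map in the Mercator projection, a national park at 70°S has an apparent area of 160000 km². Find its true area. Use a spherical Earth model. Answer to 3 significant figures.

Mercator is conformal, so the point scale is isotropic: h = k = sec φ = 1/cos φ.
Areal scale = k² = sec²φ = 1/cos²(70°) = 1/0.3420² = 8.549.
True area = apparent / (areal scale) = 160000 / 8.549 ≈ 18700 km².

18700 km²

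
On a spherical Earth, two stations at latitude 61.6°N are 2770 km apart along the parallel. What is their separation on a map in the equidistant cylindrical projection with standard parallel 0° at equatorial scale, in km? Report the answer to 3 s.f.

5820 km

Plate carrée maps x = Rλ, y = Rφ. The meridian scale is h = 1 and the parallel scale is k = 1/cos φ = sec φ.
Along the parallel, k = sec 61.6° = 1/0.4756 = 2.103.
Map distance = 2770 × 2.103 ≈ 5820 km.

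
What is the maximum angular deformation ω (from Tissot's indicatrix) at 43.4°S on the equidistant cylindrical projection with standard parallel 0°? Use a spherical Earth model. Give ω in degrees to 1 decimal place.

For the equirectangular projection with φ₀ = 0 (plate carrée), h = 1 along meridians and k = sec φ along parallels.
At 43.4°: h = 1.000, k = 1.376; principal scales a = 1.376, b = 1.000.
sin(ω/2) = (a − b)/(a + b) = 0.3763/2.376 = 0.1584, so ω = 2 arcsin(0.1584) ≈ 18.2°.

18.2°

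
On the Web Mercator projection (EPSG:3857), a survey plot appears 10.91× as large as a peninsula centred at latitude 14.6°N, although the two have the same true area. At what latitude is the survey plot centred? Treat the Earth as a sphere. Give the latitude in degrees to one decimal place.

Mercator areal scale is sec²φ, so apparent-area ratio = sec²φ₁ / sec²φ₂ = cos²φ₂ / cos²φ₁.
cos²φ₂ / cos²φ₁ = 10.91  ⇒  cos φ₁ = cos 14.6° / √10.91 = 0.9677/3.303 = 0.2930.
φ₁ = arccos(0.2930) ≈ 73.0°.

73.0°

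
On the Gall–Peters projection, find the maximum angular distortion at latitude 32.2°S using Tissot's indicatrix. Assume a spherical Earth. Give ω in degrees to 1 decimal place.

Gall–Peters is a cylindrical equal-area projection with standard parallels at ±45°. For cylindrical equal-area with standard parallel φ₀, h = cos φ / cos φ₀ and k = cos φ₀ / cos φ, so h·k = 1.
At 32.2°: h = 1.197, k = 0.8356; principal scales a = 1.197, b = 0.8356.
sin(ω/2) = (a − b)/(a + b) = 0.3611/2.032 = 0.1777, so ω = 2 arcsin(0.1777) ≈ 20.5°.

20.5°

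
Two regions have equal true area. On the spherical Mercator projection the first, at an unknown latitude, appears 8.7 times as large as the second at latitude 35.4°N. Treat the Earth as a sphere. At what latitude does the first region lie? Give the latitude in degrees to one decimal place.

On Mercator, (apparent₁)/(apparent₂) = sec²φ₁ / sec²φ₂ when true areas are equal.
cos²φ₂ / cos²φ₁ = 8.7  ⇒  cos φ₁ = cos 35.4° / √8.7 = 0.8151/2.950 = 0.2764.
φ₁ = arccos(0.2764) ≈ 74.0°.

74.0°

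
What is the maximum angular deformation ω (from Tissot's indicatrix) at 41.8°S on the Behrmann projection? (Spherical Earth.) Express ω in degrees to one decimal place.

17.1°

Behrmann is a cylindrical equal-area projection with standard parallels at ±30°. A cylindrical equal-area projection with standard parallel φ₀ has meridian scale h = cos φ / cos φ₀ and parallel scale k = cos φ₀ / cos φ (so areas are preserved, h·k = 1).
At 41.8°: h = 0.8608, k = 1.162; principal scales a = 1.162, b = 0.8608.
sin(ω/2) = (a − b)/(a + b) = 0.3009/2.023 = 0.1488, so ω = 2 arcsin(0.1488) ≈ 17.1°.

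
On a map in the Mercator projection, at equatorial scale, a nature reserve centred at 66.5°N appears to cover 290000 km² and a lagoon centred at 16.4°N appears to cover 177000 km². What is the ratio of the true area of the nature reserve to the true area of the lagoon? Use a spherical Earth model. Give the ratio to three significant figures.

Since Mercator area scale is 1/cos²φ, the true area equals the apparent area multiplied by cos²φ.
True area of nature reserve: 290000 × cos²(66.5°) = 290000 × 0.1590 = 46110 km².
True area of lagoon: 177000 × cos²(16.4°) = 177000 × 0.9203 = 162900 km².
Ratio = 46110 / 162900 ≈ 0.283.

0.283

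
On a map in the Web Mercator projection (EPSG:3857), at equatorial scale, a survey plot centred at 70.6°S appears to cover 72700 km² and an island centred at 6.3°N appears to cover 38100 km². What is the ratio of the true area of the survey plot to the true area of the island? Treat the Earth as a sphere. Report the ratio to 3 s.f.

0.213

On Mercator the areal scale is sec²φ, so true area = apparent × cos²φ.
True area of survey plot: 72700 × cos²(70.6°) = 72700 × 0.1103 = 8021 km².
True area of island: 38100 × cos²(6.3°) = 38100 × 0.9880 = 37640 km².
Ratio = 8021 / 37640 ≈ 0.213.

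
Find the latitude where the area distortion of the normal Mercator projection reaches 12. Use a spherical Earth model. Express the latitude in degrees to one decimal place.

Mercator areal scale is sec²φ.
sec²φ = 12  ⇒  cos²φ = 0.08333  ⇒  cos φ = 0.2887.
φ = arccos(0.2887) ≈ 73.2°.

73.2°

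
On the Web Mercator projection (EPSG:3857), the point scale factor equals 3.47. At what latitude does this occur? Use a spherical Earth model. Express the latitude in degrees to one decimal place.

73.3°

Mercator scale is k = sec φ = 1/cos φ.
1/cos φ = 3.47  ⇒  cos φ = 0.2882  ⇒  φ = arccos(0.2882) ≈ 73.3°.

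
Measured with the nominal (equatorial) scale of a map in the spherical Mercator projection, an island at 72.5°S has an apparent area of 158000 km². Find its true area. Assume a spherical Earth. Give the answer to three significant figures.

For Mercator, h = k = sec φ (a conformal cylindrical projection has a single point scale, 1/cos φ).
Areal scale = k² = sec²φ = 1/cos²(72.5°) = 1/0.3007² = 11.06.
True area = apparent / (areal scale) = 158000 / 11.06 ≈ 14300 km².

14300 km²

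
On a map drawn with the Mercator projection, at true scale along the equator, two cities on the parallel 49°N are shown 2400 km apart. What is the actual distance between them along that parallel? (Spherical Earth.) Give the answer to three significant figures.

1570 km

The Mercator projection is conformal; its linear scale factor is the same in every direction and equals sec φ = 1/cos φ.
Along the parallel at 49°, map distances are exaggerated by k = sec 49° = 1.524.
True distance = 2400 / 1.524 = 2400 × cos 49° ≈ 1570 km.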